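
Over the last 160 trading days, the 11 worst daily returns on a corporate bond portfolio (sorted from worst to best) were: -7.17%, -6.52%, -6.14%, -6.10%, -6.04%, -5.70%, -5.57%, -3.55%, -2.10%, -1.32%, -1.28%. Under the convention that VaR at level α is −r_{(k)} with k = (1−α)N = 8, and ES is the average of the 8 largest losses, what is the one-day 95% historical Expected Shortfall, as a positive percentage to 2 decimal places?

5.85%

The 8 worst returns sum to -46.79%.
ES = −(-46.79%) / 8 = 5.84875% ≈ 5.85%.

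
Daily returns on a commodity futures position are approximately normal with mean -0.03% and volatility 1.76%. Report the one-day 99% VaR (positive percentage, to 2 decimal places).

At 99% one-sided, z = 2.326.
VaR = −μ + z·σ = −(-0.03%) + 2.326 × 1.76% = 4.124%.

4.12%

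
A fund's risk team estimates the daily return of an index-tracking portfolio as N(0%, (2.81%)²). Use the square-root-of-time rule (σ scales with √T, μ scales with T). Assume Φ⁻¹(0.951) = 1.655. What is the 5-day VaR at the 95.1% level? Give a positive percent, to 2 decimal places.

σ_{5d} = 2.81% × √5 = 6.283%.
VaR = 1.655 × 6.283% = 10.398%.

10.40%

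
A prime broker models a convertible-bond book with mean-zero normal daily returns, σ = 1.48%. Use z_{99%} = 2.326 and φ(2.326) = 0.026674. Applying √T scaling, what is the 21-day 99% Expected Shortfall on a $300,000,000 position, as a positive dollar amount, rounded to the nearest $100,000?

σ_{21d} = 1.48% × √21 = 6.782%.
ES multiplier = φ(z)/(1−α) = 0.026674/0.01 = 2.667.
ES = 6.782% × 2.667 = 18.088%; on $300,000,000: $54,264,000.

$54,300,000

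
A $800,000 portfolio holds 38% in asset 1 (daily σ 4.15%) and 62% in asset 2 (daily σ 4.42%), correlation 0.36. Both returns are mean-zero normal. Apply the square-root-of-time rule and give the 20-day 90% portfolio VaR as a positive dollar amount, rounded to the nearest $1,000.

σ_p = √(0.38²·4.15² + 0.62²·4.42² + 2·0.36·0.38·0.62·4.15·4.42) = 3.621%.
σ_{20d} = 3.621% × √20 = 16.194%.
z(90%) = 1.282.
VaR = 1.282 × 16.194% = 20.761%; on $800,000 that is $166,088.

$166,000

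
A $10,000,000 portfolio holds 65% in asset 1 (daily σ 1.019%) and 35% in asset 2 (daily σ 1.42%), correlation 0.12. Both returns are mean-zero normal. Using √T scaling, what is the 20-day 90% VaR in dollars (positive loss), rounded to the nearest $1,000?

σ_p = √(0.65²·1.019² + 0.35²·1.42² + 2·0.12·0.65·0.35·1.019·1.42) = 0.874%.
σ_{20d} = 0.874% × √20 = 3.909%.
z(90%) = 1.282.
VaR = 1.282 × 3.909% = 5.011%; on $10,000,000 that is $501,100.

$501,000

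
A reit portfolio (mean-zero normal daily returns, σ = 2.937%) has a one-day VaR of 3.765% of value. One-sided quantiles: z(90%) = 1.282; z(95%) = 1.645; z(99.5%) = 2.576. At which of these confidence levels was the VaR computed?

90%

Implied z = VaR/σ = 3.765 / 2.937 = 1.282.
This matches z(90%) = 1.282.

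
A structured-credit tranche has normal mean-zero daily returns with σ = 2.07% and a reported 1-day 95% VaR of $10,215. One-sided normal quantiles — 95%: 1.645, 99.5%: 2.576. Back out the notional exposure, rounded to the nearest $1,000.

VaR as a fraction of value: z·σ = 1.645 × 2.07% = 3.40515%.
Position = $10,215 / 0.0340515 = $299,987.

$300,000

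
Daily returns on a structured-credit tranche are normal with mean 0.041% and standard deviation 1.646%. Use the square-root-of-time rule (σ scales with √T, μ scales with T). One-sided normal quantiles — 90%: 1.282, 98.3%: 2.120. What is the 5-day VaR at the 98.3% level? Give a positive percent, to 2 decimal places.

7.60%

σ_{5d} = 1.646% × √5 = 3.681%; μ_{5d} = 5 × 0.041% = 0.205%.
VaR = −(0.205%) + 2.120 × 3.681% = 7.599%.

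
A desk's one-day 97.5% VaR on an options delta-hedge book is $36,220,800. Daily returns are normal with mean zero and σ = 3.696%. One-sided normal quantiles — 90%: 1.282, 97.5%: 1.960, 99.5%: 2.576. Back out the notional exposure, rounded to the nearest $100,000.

$500,000,000

VaR as a fraction of value: z·σ = 1.960 × 3.696% = 7.24416%.
Position = $36,220,800 / 0.0724416 = $500,000,000.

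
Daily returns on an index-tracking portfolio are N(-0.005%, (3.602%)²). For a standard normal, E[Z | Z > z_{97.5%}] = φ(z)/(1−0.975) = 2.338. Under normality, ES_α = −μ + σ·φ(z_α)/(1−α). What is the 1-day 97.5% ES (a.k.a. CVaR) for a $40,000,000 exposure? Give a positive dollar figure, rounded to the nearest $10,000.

ES = −(-0.005%) + 3.602% × 2.338 = 8.426%.
On $40,000,000: 0.08426 × $40,000,000 = $3,370,400.

$3,370,000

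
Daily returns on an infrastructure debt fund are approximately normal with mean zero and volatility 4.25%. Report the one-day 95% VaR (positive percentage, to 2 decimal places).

6.99%

At 95% one-sided, z = 1.645.
VaR = z·σ = 1.645 × 4.25% = 6.991%.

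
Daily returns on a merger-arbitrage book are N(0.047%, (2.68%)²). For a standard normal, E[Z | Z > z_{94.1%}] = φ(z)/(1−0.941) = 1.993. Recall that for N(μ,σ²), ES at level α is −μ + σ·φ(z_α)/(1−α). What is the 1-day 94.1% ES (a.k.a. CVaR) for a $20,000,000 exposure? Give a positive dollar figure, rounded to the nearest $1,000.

ES = −(0.047%) + 2.68% × 1.993 = 5.294%.
On $20,000,000: 0.05294 × $20,000,000 = $1,058,800.

$1,059,000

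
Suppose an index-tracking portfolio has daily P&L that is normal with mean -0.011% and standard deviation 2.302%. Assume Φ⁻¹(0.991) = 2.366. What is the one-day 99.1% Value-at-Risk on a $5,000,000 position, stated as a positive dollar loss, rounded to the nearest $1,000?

$273,000

VaR = −μ + z·σ = −(-0.011%) + 2.366 × 2.302% = 5.458%.
On $5,000,000: 0.05458 × $5,000,000 = $272,900.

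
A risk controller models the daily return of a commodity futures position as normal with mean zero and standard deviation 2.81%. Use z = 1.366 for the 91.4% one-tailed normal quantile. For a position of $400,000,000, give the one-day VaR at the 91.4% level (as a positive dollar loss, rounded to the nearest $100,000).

$15,400,000

VaR = z·σ = 1.366 × 2.81% = 3.838%.
On $400,000,000: 0.03838 × $400,000,000 = $15,352,000.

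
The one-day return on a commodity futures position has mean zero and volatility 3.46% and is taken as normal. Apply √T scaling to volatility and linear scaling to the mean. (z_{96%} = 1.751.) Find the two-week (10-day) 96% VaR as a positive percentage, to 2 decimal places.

σ_{10d} = 3.46% × √10 = 10.941%.
VaR = 1.751 × 10.941% = 19.158%.

19.16%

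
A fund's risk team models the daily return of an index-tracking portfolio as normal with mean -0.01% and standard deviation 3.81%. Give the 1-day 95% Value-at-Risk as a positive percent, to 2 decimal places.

6.28%

At 95% one-sided, z = 1.645.
VaR = −μ + z·σ = −(-0.01%) + 1.645 × 3.81% = 6.277%.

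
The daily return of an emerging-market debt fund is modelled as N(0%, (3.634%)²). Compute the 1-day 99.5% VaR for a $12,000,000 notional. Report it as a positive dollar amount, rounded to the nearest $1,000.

$1,123,000

At 99.5% one-sided, z = 2.576.
VaR = z·σ = 2.576 × 3.634% = 9.361%.
On $12,000,000: 0.09361 × $12,000,000 = $1,123,320.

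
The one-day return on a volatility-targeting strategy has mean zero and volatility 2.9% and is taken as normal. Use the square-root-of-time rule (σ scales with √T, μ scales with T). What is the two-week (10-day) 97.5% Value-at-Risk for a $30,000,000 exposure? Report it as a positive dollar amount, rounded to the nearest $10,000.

$5,390,000

At 97.5%, z = 1.960.
σ_{10d} = 2.9% × √10 = 9.171%.
VaR = 1.960 × 9.171% = 17.975%.
On $30,000,000: 0.17975 × $30,000,000 = $5,392,500.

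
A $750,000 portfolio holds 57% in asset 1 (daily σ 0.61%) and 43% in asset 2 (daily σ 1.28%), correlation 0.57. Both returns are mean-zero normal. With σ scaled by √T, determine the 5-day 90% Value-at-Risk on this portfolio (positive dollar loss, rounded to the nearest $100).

$17,200

σ_p = √(0.57²·0.61² + 0.43²·1.28² + 2·0.57·0.57·0.43·0.61·1.28) = 0.801%.
σ_{5d} = 0.801% × √5 = 1.791%.
z(90%) = 1.282.
VaR = 1.282 × 1.791% = 2.296%; on $750,000 that is $17,220.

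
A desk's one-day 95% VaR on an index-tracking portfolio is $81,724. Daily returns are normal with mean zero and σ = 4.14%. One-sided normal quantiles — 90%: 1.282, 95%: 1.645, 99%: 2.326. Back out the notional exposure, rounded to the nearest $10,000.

$1,200,000

VaR as a fraction of value: z·σ = 1.645 × 4.14% = 6.8103%.
Position = $81,724 / 0.068103 = $1,200,006.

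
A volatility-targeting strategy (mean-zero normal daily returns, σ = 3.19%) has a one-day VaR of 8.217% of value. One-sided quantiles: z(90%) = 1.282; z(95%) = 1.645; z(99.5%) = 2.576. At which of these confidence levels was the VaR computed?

Implied z = VaR/σ = 8.217 / 3.19 = 2.576.
This matches z(99.5%) = 2.576.

99.5%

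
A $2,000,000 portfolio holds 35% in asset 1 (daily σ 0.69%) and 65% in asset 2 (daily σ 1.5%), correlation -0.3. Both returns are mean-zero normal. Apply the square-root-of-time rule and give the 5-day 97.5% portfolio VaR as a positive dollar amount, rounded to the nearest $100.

σ_p = √(0.35²·0.69² + 0.65²·1.5² + 2·-0.3·0.35·0.65·0.69·1.5) = 0.931%.
σ_{5d} = 0.931% × √5 = 2.082%.
z(97.5%) = 1.960.
VaR = 1.960 × 2.082% = 4.081%; on $2,000,000 that is $81,620.

$81,600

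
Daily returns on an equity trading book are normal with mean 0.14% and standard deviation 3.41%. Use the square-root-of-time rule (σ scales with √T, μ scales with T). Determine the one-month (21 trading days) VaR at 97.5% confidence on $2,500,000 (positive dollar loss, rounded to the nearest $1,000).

At 97.5%, z = 1.960.
σ_{21d} = 3.41% × √21 = 15.627%; μ_{21d} = 21 × 0.14% = 2.940%.
VaR = −(2.940%) + 1.960 × 15.627% = 27.689%.
On $2,500,000: 0.27689 × $2,500,000 = $692,225.

$692,000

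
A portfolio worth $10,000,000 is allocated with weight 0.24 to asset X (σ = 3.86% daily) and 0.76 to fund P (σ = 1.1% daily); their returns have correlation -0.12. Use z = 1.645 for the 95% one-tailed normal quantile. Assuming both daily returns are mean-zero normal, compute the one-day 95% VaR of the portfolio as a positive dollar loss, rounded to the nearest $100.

σ_p² = 0.24²·3.86² + 0.76²·1.1² + 2·-0.12·0.24·0.76·3.86·1.1 = 1.3712 (%²).
σ_p = √1.3712 = 1.171%.
VaR = 1.645 × 1.171% = 1.926%; on $10,000,000 that is $192,600.

$192,600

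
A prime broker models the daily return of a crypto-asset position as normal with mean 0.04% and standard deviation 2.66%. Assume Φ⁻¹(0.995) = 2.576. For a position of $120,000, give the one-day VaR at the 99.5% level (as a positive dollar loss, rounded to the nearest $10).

$8,170

VaR = −μ + z·σ = −(0.04%) + 2.576 × 2.66% = 6.812%.
On $120,000: 0.06812 × $120,000 = $8,174.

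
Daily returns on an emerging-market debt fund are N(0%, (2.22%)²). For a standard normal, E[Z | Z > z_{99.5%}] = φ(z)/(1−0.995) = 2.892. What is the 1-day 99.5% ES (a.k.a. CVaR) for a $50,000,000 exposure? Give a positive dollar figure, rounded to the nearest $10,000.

ES = 2.22% × 2.892 = 6.420%.
On $50,000,000: 0.06420 × $50,000,000 = $3,210,000.

$3,210,000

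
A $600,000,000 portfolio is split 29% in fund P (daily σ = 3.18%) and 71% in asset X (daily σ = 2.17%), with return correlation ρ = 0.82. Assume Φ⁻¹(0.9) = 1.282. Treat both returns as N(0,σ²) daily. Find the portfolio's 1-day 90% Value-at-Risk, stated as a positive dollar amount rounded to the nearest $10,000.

$18,130,000

σ_p² = 0.29²·3.18² + 0.71²·2.17² + 2·0.82·0.29·0.71·3.18·2.17 = 5.5544 (%²).
σ_p = √5.5544 = 2.357%.
VaR = 1.282 × 2.357% = 3.022%; on $600,000,000 that is $18,132,000.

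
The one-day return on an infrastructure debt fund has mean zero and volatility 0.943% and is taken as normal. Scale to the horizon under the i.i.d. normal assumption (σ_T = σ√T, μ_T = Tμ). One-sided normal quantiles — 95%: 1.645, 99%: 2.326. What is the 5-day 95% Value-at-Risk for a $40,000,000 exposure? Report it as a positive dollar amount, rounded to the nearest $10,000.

σ_{5d} = 0.943% × √5 = 2.109%.
VaR = 1.645 × 2.109% = 3.469%.
On $40,000,000: 0.03469 × $40,000,000 = $1,387,600.

$1,390,000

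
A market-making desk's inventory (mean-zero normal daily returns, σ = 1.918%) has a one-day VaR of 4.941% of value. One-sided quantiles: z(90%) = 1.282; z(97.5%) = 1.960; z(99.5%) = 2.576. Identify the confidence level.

Implied z = VaR/σ = 4.941 / 1.918 = 2.576.
This matches z(99.5%) = 2.576.

99.5%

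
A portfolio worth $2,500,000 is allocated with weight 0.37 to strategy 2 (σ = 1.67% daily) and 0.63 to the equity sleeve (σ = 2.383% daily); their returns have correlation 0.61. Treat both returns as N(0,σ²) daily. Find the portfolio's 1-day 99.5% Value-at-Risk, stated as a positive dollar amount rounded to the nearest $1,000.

$125,000

σ_p² = 0.37²·1.67² + 0.63²·2.383² + 2·0.61·0.37·0.63·1.67·2.383 = 3.7674 (%²).
σ_p = √3.7674 = 1.941%.
At 99.5%, z = 2.576.
VaR = 2.576 × 1.941% = 5.000%; on $2,500,000 that is $125,000.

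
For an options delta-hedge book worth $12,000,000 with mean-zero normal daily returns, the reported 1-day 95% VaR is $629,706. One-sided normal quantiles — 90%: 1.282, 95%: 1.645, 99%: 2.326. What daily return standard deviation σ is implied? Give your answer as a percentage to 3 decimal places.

VaR as a fraction: $629,706 / $12,000,000 = 5.248%.
σ = VaR / z = 5.248% / 1.645 = 3.190%.

3.190%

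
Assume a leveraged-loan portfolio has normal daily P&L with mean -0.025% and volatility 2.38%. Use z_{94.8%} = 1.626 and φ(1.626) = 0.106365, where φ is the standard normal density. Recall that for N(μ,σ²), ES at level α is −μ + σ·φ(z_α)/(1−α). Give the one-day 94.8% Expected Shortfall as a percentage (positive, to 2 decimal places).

4.89%

Tail multiplier: φ(z)/(1−α) = 0.106365 / 0.052 = 2.045.
ES = −(-0.025%) + 2.38% × 2.045 = 4.892%.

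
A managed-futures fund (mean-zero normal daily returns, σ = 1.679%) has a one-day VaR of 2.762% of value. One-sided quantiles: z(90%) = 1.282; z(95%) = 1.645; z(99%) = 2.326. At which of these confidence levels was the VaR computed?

Implied z = VaR/σ = 2.762 / 1.679 = 1.645.
This matches z(95%) = 1.645.

95%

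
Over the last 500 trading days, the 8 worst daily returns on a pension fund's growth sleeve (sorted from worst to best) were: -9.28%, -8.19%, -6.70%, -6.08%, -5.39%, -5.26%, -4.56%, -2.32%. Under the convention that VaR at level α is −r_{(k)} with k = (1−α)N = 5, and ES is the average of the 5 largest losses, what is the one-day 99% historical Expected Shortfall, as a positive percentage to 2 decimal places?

7.13%

The 5 worst returns sum to -35.64%.
ES = −(-35.64%) / 5 = 7.128% ≈ 7.13%.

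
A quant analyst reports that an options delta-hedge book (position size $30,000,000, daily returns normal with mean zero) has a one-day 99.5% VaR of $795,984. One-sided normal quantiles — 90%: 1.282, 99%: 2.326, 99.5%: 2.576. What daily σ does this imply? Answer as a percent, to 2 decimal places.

1.03%

VaR as a fraction: $795,984 / $30,000,000 = 2.653%.
σ = VaR / z = 2.653% / 2.576 = 1.030%.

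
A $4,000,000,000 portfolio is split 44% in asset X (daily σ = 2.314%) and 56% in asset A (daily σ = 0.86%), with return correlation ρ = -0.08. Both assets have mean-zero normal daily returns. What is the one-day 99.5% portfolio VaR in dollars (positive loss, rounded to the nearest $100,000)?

σ_p² = 0.44²·2.314² + 0.56²·0.86² + 2·-0.08·0.44·0.56·2.314·0.86 = 1.1901 (%²).
σ_p = √1.1901 = 1.091%.
At 99.5%, z = 2.576.
VaR = 2.576 × 1.091% = 2.810%; on $4,000,000,000 that is $112,400,000.

$112,400,000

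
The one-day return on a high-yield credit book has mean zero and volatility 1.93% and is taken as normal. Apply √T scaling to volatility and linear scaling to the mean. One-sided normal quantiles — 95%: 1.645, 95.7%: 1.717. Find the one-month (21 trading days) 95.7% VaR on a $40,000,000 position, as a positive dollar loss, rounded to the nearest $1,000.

$6,074,000

σ_{21d} = 1.93% × √21 = 8.844%.
VaR = 1.717 × 8.844% = 15.185%.
On $40,000,000: 0.15185 × $40,000,000 = $6,074,000.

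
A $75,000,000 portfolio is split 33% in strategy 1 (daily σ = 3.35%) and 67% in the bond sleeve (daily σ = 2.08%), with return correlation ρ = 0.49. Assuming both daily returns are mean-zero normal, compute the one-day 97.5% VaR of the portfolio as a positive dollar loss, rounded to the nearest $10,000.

$3,180,000

σ_p² = 0.33²·3.35² + 0.67²·2.08² + 2·0.49·0.33·0.67·3.35·2.08 = 4.6741 (%²).
σ_p = √4.6741 = 2.162%.
At 97.5%, z = 1.960.
VaR = 1.960 × 2.162% = 4.238%; on $75,000,000 that is $3,178,500.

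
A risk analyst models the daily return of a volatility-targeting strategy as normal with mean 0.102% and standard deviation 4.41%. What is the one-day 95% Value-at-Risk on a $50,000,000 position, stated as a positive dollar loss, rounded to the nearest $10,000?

$3,580,000

At 95% one-sided, z = 1.645.
VaR = −μ + z·σ = −(0.102%) + 1.645 × 4.41% = 7.152%.
On $50,000,000: 0.07152 × $50,000,000 = $3,576,000.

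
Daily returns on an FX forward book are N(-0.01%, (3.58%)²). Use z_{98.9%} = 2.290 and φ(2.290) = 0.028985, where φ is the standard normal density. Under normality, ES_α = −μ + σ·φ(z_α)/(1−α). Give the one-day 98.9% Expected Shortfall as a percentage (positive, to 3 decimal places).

9.443%

Tail multiplier: φ(z)/(1−α) = 0.028985 / 0.011 = 2.635.
ES = −(-0.01%) + 3.58% × 2.635 = 9.443%.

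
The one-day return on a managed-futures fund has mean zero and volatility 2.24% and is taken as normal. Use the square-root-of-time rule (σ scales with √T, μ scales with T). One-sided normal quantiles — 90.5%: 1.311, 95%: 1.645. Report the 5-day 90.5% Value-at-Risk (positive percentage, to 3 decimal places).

σ_{5d} = 2.24% × √5 = 5.009%.
VaR = 1.311 × 5.009% = 6.567%.

6.567%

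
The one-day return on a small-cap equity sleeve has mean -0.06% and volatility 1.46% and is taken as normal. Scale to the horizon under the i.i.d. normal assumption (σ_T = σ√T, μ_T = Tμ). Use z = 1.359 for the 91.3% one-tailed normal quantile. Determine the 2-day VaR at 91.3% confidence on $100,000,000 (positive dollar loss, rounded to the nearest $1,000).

$2,926,000

σ_{2d} = 1.46% × √2 = 2.065%; μ_{2d} = 2 × -0.06% = -0.120%.
VaR = −(-0.120%) + 1.359 × 2.065% = 2.926%.
On $100,000,000: 0.02926 × $100,000,000 = $2,926,000.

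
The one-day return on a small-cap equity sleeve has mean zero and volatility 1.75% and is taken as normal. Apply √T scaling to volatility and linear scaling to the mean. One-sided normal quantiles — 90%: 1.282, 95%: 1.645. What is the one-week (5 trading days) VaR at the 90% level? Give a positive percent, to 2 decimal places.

5.02%

σ_{5d} = 1.75% × √5 = 3.913%.
VaR = 1.282 × 3.913% = 5.016%.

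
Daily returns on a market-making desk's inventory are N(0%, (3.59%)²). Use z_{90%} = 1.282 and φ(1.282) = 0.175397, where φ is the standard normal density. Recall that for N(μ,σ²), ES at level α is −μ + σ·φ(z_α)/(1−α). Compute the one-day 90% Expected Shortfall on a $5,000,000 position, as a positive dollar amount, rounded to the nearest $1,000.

$315,000

Tail multiplier: φ(z)/(1−α) = 0.175397 / 0.1 = 1.754.
ES = 3.59% × 1.754 = 6.297%.
On $5,000,000: 0.06297 × $5,000,000 = $314,850.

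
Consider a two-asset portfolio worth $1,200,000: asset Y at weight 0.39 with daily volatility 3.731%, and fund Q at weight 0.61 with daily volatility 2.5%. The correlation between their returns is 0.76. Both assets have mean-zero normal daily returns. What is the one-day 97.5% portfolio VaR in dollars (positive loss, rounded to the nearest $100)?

σ_p² = 0.39²·3.731² + 0.61²·2.5² + 2·0.76·0.39·0.61·3.731·2.5 = 7.8158 (%²).
σ_p = √7.8158 = 2.796%.
At 97.5%, z = 1.960.
VaR = 1.960 × 2.796% = 5.480%; on $1,200,000 that is $65,760.

$65,800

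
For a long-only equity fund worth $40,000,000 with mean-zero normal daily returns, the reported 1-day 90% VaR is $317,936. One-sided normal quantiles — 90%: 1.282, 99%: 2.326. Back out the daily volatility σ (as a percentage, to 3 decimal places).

0.620%

VaR as a fraction: $317,936 / $40,000,000 = 0.795%.
σ = VaR / z = 0.795% / 1.282 = 0.620%.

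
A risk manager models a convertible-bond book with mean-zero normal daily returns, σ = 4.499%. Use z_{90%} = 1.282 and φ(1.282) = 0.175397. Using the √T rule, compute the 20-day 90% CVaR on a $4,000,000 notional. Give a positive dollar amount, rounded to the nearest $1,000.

$1,412,000

σ_{20d} = 4.499% × √20 = 20.120%.
ES multiplier = φ(z)/(1−α) = 0.175397/0.1 = 1.754.
ES = 20.120% × 1.754 = 35.290%; on $4,000,000: $1,411,600.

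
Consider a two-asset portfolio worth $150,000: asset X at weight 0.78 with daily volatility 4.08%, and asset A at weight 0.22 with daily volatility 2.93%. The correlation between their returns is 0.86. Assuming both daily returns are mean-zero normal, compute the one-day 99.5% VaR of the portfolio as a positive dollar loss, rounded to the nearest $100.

σ_p² = 0.78²·4.08² + 0.22²·2.93² + 2·0.86·0.78·0.22·4.08·2.93 = 14.0715 (%²).
σ_p = √14.0715 = 3.751%.
At 99.5%, z = 2.576.
VaR = 2.576 × 3.751% = 9.663%; on $150,000 that is $14,495.

$14,500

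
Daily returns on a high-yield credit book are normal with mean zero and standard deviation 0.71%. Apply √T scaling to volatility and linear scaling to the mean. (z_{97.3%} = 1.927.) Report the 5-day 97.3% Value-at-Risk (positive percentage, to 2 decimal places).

σ_{5d} = 0.71% × √5 = 1.588%.
VaR = 1.927 × 1.588% = 3.060%.

3.06%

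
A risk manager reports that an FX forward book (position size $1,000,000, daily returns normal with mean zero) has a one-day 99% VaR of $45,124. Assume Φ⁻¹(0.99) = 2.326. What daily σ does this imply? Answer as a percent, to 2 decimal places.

1.94%

VaR as a fraction: $45,124 / $1,000,000 = 4.512%.
σ = VaR / z = 4.512% / 2.326 = 1.940%.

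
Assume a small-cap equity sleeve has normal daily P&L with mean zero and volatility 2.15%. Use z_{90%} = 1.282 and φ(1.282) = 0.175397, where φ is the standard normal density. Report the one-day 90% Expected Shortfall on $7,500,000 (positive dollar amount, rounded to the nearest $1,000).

Tail multiplier: φ(z)/(1−α) = 0.175397 / 0.1 = 1.754.
ES = 2.15% × 1.754 = 3.771%.
On $7,500,000: 0.03771 × $7,500,000 = $282,825.

$283,000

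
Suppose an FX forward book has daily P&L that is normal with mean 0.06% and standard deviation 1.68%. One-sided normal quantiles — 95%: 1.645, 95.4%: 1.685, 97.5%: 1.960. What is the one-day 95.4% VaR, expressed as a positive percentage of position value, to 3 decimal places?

2.771%

VaR = −μ + z·σ = −(0.06%) + 1.685 × 1.68% = 2.771%.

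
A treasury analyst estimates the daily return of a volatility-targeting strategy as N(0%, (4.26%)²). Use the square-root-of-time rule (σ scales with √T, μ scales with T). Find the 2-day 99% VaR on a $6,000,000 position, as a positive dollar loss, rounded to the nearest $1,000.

$841,000

At 99%, z = 2.326.
σ_{2d} = 4.26% × √2 = 6.025%.
VaR = 2.326 × 6.025% = 14.014%.
On $6,000,000: 0.14014 × $6,000,000 = $840,840.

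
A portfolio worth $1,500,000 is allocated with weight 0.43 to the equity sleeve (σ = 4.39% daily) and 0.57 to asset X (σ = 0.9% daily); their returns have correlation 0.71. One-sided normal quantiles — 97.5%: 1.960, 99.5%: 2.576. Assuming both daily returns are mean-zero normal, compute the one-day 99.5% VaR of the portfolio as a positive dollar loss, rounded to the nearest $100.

σ_p² = 0.43²·4.39² + 0.57²·0.9² + 2·0.71·0.43·0.57·4.39·0.9 = 5.2017 (%²).
σ_p = √5.2017 = 2.281%.
VaR = 2.576 × 2.281% = 5.876%; on $1,500,000 that is $88,140.

$88,100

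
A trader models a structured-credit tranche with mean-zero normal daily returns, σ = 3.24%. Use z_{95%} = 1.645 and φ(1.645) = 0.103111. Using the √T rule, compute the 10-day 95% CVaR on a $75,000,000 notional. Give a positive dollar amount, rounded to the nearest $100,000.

$15,800,000

σ_{10d} = 3.24% × √10 = 10.246%.
ES multiplier = φ(z)/(1−α) = 0.103111/0.05 = 2.062.
ES = 10.246% × 2.062 = 21.127%; on $75,000,000: $15,845,250.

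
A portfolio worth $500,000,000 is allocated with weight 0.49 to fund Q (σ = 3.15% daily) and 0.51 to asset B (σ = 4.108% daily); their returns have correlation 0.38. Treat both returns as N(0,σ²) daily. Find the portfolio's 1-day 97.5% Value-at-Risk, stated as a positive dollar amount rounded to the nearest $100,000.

σ_p² = 0.49²·3.15² + 0.51²·4.108² + 2·0.38·0.49·0.51·3.15·4.108 = 9.2294 (%²).
σ_p = √9.2294 = 3.038%.
At 97.5%, z = 1.960.
VaR = 1.960 × 3.038% = 5.954%; on $500,000,000 that is $29,770,000.

$29,800,000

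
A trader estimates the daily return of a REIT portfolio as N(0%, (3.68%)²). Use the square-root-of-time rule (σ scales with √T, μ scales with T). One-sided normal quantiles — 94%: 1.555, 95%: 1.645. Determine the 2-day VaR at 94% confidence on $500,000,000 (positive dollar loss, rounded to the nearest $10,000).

σ_{2d} = 3.68% × √2 = 5.204%.
VaR = 1.555 × 5.204% = 8.092%.
On $500,000,000: 0.08092 × $500,000,000 = $40,460,000.

$40,460,000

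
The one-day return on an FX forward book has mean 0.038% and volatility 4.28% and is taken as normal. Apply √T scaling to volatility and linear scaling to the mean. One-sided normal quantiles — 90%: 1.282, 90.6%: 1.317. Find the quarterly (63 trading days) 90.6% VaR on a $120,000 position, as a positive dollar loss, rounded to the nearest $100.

σ_{63d} = 4.28% × √63 = 33.971%; μ_{63d} = 63 × 0.038% = 2.394%.
VaR = −(2.394%) + 1.317 × 33.971% = 42.346%.
On $120,000: 0.42346 × $120,000 = $50,815.

$50,800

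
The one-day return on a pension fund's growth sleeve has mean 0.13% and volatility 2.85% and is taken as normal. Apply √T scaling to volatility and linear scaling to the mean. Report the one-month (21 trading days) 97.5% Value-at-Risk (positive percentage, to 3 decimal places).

22.868%

At 97.5%, z = 1.960.
σ_{21d} = 2.85% × √21 = 13.060%; μ_{21d} = 21 × 0.13% = 2.730%.
VaR = −(2.730%) + 1.960 × 13.060% = 22.868%.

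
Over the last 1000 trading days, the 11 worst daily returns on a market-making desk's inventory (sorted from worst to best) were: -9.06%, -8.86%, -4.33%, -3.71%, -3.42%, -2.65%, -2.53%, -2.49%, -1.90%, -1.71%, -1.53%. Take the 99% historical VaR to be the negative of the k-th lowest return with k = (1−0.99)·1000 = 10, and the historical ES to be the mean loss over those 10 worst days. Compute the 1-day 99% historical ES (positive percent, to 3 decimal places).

The 10 worst returns sum to -40.66%.
ES = −(-40.66%) / 10 = 4.066%.

4.066%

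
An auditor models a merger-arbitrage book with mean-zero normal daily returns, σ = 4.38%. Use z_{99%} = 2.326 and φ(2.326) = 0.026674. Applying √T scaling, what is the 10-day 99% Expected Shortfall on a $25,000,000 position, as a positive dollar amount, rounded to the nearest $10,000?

$9,240,000

σ_{10d} = 4.38% × √10 = 13.851%.
ES multiplier = φ(z)/(1−α) = 0.026674/0.01 = 2.667.
ES = 13.851% × 2.667 = 36.941%; on $25,000,000: $9,235,250.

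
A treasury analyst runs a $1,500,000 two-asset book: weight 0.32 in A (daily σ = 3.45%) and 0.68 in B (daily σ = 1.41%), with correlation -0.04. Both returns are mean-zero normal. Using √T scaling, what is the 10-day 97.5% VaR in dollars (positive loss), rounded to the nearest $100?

$133,200

σ_p = √(0.32²·3.45² + 0.68²·1.41² + 2·-0.04·0.32·0.68·3.45·1.41) = 1.433%.
σ_{10d} = 1.433% × √10 = 4.532%.
z(97.5%) = 1.960.
VaR = 1.960 × 4.532% = 8.883%; on $1,500,000 that is $133,245.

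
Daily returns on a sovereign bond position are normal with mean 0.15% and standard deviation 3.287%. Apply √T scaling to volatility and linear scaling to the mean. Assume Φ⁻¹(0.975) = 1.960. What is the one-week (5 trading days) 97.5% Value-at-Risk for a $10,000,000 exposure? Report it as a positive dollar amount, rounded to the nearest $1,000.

σ_{5d} = 3.287% × √5 = 7.350%; μ_{5d} = 5 × 0.15% = 0.750%.
VaR = −(0.750%) + 1.960 × 7.350% = 13.656%.
On $10,000,000: 0.13656 × $10,000,000 = $1,365,600.

$1,366,000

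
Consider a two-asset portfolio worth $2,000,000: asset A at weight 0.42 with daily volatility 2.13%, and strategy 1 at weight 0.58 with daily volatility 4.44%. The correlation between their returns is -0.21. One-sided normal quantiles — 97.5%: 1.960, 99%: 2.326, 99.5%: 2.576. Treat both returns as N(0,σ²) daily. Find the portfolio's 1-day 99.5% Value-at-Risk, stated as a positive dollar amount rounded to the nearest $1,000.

σ_p² = 0.42²·2.13² + 0.58²·4.44² + 2·-0.21·0.42·0.58·2.13·4.44 = 6.4644 (%²).
σ_p = √6.4644 = 2.543%.
VaR = 2.576 × 2.543% = 6.551%; on $2,000,000 that is $131,020.

$131,000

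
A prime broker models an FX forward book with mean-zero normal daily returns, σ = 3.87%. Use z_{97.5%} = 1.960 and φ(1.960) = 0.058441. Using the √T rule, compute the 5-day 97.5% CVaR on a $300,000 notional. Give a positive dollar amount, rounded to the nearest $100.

σ_{5d} = 3.87% × √5 = 8.654%.
ES multiplier = φ(z)/(1−α) = 0.058441/0.025 = 2.338.
ES = 8.654% × 2.338 = 20.233%; on $300,000: $60,699.

$60,700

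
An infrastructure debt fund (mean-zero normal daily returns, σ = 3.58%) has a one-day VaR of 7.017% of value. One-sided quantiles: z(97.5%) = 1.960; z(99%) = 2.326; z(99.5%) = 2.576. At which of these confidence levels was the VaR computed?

97.5%

Implied z = VaR/σ = 7.017 / 3.58 = 1.960.
This matches z(97.5%) = 1.960.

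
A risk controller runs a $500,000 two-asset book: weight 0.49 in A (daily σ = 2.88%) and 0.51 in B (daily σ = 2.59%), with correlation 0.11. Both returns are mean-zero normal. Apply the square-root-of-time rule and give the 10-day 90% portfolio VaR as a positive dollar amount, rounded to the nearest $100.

$41,300

σ_p = √(0.49²·2.88² + 0.51²·2.59² + 2·0.11·0.49·0.51·2.88·2.59) = 2.036%.
σ_{10d} = 2.036% × √10 = 6.438%.
z(90%) = 1.282.
VaR = 1.282 × 6.438% = 8.254%; on $500,000 that is $41,270.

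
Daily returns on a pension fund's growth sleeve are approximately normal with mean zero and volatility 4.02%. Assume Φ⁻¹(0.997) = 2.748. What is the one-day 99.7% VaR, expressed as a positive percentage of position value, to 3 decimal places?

VaR = z·σ = 2.748 × 4.02% = 11.047%.

11.047%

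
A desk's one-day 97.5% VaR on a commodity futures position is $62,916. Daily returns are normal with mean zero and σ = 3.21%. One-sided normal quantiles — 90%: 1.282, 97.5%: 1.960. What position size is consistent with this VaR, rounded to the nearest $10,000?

$1,000,000

VaR as a fraction of value: z·σ = 1.960 × 3.21% = 6.2916%.
Position = $62,916 / 0.062916 = $1,000,000.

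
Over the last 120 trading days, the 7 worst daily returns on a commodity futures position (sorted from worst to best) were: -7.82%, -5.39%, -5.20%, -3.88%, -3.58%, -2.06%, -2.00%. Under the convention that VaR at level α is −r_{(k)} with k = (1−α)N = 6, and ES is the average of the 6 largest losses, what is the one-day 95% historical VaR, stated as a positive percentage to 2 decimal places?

k = 6; the 6th lowest return is -2.06%, so VaR = 2.06%.

2.06%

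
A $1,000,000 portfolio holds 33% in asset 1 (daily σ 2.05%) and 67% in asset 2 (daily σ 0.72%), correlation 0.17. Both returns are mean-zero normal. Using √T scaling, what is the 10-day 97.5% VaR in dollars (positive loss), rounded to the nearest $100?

$55,500

σ_p = √(0.33²·2.05² + 0.67²·0.72² + 2·0.17·0.33·0.67·2.05·0.72) = 0.895%.
σ_{10d} = 0.895% × √10 = 2.830%.
z(97.5%) = 1.960.
VaR = 1.960 × 2.830% = 5.547%; on $1,000,000 that is $55,470.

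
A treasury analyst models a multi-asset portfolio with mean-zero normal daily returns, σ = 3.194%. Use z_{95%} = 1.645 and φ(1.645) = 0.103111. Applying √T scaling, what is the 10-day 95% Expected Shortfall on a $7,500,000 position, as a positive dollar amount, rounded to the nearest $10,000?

σ_{10d} = 3.194% × √10 = 10.100%.
ES multiplier = φ(z)/(1−α) = 0.103111/0.05 = 2.062.
ES = 10.100% × 2.062 = 20.826%; on $7,500,000: $1,561,950.

$1,560,000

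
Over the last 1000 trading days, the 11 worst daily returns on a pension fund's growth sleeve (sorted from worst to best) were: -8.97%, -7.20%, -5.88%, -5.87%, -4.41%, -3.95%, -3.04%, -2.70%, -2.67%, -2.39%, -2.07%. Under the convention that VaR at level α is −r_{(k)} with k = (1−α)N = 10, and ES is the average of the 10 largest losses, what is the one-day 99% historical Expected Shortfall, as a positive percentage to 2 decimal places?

The 10 worst returns sum to -47.08%.
ES = −(-47.08%) / 10 = 4.708% ≈ 4.71%.

4.71%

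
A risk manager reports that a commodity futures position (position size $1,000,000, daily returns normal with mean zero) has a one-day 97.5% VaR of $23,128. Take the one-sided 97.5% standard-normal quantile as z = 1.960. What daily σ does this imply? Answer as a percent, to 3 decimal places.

VaR as a fraction: $23,128 / $1,000,000 = 2.313%.
σ = VaR / z = 2.313% / 1.960 = 1.180%.

1.180%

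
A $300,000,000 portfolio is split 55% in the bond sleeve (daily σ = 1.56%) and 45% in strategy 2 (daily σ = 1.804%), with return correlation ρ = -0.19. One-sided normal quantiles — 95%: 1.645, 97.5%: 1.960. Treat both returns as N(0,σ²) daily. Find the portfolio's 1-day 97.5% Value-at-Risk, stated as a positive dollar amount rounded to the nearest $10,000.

$6,250,000

σ_p² = 0.55²·1.56² + 0.45²·1.804² + 2·-0.19·0.55·0.45·1.56·1.804 = 1.1305 (%²).
σ_p = √1.1305 = 1.063%.
VaR = 1.960 × 1.063% = 2.083%; on $300,000,000 that is $6,249,000.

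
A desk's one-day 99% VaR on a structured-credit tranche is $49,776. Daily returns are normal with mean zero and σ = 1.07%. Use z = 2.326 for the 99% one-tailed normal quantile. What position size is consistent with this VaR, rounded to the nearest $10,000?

VaR as a fraction of value: z·σ = 2.326 × 1.07% = 2.48882%.
Position = $49,776 / 0.0248882 = $1,999,984.

$2,000,000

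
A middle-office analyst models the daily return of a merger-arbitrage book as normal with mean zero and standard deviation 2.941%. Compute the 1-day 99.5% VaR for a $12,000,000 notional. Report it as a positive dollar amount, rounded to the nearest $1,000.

At 99.5% one-sided, z = 2.576.
VaR = z·σ = 2.576 × 2.941% = 7.576%.
On $12,000,000: 0.07576 × $12,000,000 = $909,120.

$909,000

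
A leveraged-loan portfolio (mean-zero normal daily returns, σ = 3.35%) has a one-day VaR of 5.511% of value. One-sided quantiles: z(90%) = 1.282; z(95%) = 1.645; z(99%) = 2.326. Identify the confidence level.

Implied z = VaR/σ = 5.511 / 3.35 = 1.645.
This matches z(95%) = 1.645.

95%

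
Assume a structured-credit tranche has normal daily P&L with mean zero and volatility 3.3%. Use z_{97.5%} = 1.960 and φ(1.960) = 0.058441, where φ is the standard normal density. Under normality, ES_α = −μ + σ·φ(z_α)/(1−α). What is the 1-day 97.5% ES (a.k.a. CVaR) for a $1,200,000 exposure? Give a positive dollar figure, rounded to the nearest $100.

$92,600

Tail multiplier: φ(z)/(1−α) = 0.058441 / 0.025 = 2.338.
ES = 3.3% × 2.338 = 7.715%.
On $1,200,000: 0.07715 × $1,200,000 = $92,580.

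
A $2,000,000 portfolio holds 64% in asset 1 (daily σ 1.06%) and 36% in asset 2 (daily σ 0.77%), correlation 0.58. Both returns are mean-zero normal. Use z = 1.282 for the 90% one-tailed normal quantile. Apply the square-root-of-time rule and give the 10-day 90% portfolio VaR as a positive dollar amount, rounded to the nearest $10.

$70,460

σ_p = √(0.64²·1.06² + 0.36²·0.77² + 2·0.58·0.64·0.36·1.06·0.77) = 0.869%.
σ_{10d} = 0.869% × √10 = 2.748%.
VaR = 1.282 × 2.748% = 3.523%; on $2,000,000 that is $70,460.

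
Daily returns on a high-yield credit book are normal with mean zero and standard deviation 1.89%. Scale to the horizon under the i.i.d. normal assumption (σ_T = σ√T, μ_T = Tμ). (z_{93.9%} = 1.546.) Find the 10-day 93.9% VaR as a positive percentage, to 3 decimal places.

9.240%

σ_{10d} = 1.89% × √10 = 5.977%.
VaR = 1.546 × 5.977% = 9.240%.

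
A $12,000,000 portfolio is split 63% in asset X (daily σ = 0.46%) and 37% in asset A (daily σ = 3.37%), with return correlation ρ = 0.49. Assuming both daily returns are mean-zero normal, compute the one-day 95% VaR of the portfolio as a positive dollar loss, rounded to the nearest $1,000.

$279,000

σ_p² = 0.63²·0.46² + 0.37²·3.37² + 2·0.49·0.63·0.37·0.46·3.37 = 1.9929 (%²).
σ_p = √1.9929 = 1.412%.
At 95%, z = 1.645.
VaR = 1.645 × 1.412% = 2.323%; on $12,000,000 that is $278,760.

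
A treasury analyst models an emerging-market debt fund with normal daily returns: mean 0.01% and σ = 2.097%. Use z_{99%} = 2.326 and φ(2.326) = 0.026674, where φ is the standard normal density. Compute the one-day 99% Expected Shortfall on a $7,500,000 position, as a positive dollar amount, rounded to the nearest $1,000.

Tail multiplier: φ(z)/(1−α) = 0.026674 / 0.01 = 2.667.
ES = −(0.01%) + 2.097% × 2.667 = 5.583%.
On $7,500,000: 0.05583 × $7,500,000 = $418,725.

$419,000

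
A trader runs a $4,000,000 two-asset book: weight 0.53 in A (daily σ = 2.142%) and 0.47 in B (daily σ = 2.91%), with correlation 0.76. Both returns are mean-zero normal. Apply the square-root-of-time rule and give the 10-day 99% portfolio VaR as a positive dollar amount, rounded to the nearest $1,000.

σ_p = √(0.53²·2.142² + 0.47²·2.91² + 2·0.76·0.53·0.47·2.142·2.91) = 2.349%.
σ_{10d} = 2.349% × √10 = 7.428%.
z(99%) = 2.326.
VaR = 2.326 × 7.428% = 17.278%; on $4,000,000 that is $691,120.

$691,000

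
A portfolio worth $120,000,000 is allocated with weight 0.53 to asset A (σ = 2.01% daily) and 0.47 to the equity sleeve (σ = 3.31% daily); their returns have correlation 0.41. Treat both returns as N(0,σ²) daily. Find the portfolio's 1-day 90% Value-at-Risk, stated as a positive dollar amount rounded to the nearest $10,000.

$3,410,000

σ_p² = 0.53²·2.01² + 0.47²·3.31² + 2·0.41·0.53·0.47·2.01·3.31 = 4.9140 (%²).
σ_p = √4.9140 = 2.217%.
At 90%, z = 1.282.
VaR = 1.282 × 2.217% = 2.842%; on $120,000,000 that is $3,410,400.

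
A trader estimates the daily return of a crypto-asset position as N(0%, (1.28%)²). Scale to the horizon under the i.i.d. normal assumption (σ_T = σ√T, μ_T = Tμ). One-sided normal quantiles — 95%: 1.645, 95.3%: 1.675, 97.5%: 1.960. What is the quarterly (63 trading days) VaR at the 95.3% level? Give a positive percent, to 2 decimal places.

σ_{63d} = 1.28% × √63 = 10.160%.
VaR = 1.675 × 10.160% = 17.018%.

17.02%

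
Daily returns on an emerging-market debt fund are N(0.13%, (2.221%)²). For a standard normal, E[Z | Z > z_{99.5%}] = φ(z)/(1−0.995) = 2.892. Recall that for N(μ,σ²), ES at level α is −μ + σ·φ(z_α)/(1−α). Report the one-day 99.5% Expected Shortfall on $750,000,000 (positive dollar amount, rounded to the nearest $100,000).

ES = −(0.13%) + 2.221% × 2.892 = 6.293%.
On $750,000,000: 0.06293 × $750,000,000 = $47,197,500.

$47,200,000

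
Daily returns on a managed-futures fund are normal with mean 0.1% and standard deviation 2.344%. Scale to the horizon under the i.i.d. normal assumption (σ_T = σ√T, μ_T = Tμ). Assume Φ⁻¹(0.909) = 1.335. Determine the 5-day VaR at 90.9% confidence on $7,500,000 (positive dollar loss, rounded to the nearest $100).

$487,300

σ_{5d} = 2.344% × √5 = 5.241%; μ_{5d} = 5 × 0.1% = 0.500%.
VaR = −(0.500%) + 1.335 × 5.241% = 6.497%.
On $7,500,000: 0.06497 × $7,500,000 = $487,275.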